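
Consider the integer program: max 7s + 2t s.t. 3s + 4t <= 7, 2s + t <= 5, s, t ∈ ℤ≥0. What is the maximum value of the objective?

14

The continuous relaxation peaks at (2.33, 0) with value 16.33; rounding to a feasible lattice point costs some objective.
(s,t)=(2,0): 3·2+4·0=6≤7, 2·2+1·0=4≤5, objective 14.
(s,t)=(1,1): 3·1+4·1=7≤7, 2·1+1·1=3≤5, objective 9.
(s,t)=(1,0): 3·1+4·0=3≤7, 2·1+1·0=2≤5, objective 7.
No feasible integer point exceeds 14.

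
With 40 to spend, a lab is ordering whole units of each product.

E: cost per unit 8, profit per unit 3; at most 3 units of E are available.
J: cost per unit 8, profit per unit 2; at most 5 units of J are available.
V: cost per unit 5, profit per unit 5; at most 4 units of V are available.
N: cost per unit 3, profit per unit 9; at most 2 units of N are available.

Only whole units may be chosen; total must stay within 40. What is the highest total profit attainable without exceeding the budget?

1×J, 4×V, and 2×N: cost 34 ≤ 40, profit 1·2 + 4·5 + 2·9 = 40.
1×E, 4×V, and 2×N: cost 34 ≤ 40, profit 1·3 + 4·5 + 2·9 = 41.
Best is 41.

41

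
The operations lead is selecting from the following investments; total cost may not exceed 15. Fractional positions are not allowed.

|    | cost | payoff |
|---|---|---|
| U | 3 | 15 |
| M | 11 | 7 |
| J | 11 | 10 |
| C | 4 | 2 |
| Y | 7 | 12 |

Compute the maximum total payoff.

Take U, C, and Y: cost 3 + 4 + 7 = 14 ≤ 15, payoff 15 + 2 + 12 = 29.
No other feasible combination does better.

29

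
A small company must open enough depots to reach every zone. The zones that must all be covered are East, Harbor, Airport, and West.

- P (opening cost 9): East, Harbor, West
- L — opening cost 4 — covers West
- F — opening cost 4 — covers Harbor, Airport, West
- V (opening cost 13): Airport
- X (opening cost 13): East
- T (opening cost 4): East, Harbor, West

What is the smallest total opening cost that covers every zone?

Choose F and T: together they cover East, Harbor, Airport, West — every zone.
Total opening cost: 4 + 4 = 8.

8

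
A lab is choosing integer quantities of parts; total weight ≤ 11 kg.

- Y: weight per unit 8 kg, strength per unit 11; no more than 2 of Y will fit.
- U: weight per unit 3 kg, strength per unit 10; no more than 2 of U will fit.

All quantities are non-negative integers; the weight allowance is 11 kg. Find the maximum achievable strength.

21

U has the best ratio (10/3); taking only U gives at most 2×10 = 20 (stopped by the supply cap of 2).
Mixing does better — 1×Y and 1×U: weight 11 ≤ 11, strength 1·11 + 1·10 = 21.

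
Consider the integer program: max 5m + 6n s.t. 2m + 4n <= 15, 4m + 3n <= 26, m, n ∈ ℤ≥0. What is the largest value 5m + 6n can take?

Relaxing integrality, the LP optimum is 34.30 at (m,n) = (5.9, 0.8), which is not an integer point.
(m,n)=(5,1): 2·5+4·1=14≤15, 4·5+3·1=23≤26, objective 31.
(m,n)=(6,0): 2·6+4·0=12≤15, 4·6+3·0=24≤26, objective 30.
(m,n)=(4,1): 2·4+4·1=12≤15, 4·4+3·1=19≤26, objective 26.
Maximum is 31 at (m,n)=(5,1).

31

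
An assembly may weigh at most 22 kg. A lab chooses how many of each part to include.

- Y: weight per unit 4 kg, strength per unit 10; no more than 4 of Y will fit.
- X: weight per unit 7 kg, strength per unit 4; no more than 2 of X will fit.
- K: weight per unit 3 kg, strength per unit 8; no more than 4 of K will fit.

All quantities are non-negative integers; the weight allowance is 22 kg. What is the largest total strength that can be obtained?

56

Take 4×Y and 2×K: weight 22 ≤ 22, strength 4·10 + 2·8 = 56.
No other integer combination yields more.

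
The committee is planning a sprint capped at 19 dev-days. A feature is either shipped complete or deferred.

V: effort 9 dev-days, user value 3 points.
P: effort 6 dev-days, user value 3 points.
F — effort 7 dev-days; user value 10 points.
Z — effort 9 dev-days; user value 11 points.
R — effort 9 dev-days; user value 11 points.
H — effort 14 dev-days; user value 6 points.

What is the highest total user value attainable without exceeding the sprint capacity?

22

This is an integer program with binary decision variables.
Z + R: effort 9 + 9 = 18 ≤ 19, user value 11 + 11 = 22.
F + Z: effort 7 + 9 = 16 ≤ 19, user value 10 + 11 = 21.
Best is Z and R with total user value 22.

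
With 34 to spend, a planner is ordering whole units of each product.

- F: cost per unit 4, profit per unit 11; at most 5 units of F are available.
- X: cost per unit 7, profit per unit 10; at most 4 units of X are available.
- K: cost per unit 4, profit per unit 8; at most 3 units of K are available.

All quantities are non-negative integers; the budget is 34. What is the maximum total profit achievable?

F has the best ratio (11/4); taking only F gives at most 5×11 = 55 (stopped by the supply cap of 5).
Mixing does better — 5×F and 3×K: cost 32 ≤ 34, profit 5·11 + 3·8 = 79.

79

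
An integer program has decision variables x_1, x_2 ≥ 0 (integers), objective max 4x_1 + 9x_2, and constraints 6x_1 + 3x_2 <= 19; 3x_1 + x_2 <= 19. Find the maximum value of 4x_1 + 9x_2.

54

The continuous relaxation peaks at (0, 6.33) with value 57.00; rounding to a feasible lattice point costs some objective.
(x_1,x_2)=(0,6): 6·0+3·6=18≤19, 3·0+1·6=6≤19, objective 54.
(x_1,x_2)=(0,5): 6·0+3·5=15≤19, 3·0+1·5=5≤19, objective 45.
No feasible integer point exceeds 54.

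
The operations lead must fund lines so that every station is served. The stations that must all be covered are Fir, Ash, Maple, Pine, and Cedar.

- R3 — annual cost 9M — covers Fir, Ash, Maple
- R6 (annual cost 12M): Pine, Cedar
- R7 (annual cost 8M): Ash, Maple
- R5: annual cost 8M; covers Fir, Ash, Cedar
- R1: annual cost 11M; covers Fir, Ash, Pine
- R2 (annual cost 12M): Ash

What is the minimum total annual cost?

The greedy cost-per-new-station heuristic would pick R5, R7, and R1 for 27, but a cheaper cover exists.
Choose R3 and R6: together they cover Fir, Ash, Maple, Pine, Cedar — every station.
Total annual cost: 9 + 12 = 21.
No cover costs less than 21.

21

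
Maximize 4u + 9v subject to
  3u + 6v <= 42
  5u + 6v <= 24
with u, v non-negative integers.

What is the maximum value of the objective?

36

(u,v)=(0,4): 3·0+6·4=24≤42, 5·0+6·4=24≤24, objective 36.
(u,v)=(1,3): 3·1+6·3=21≤42, 5·1+6·3=23≤24, objective 31.
(u,v)=(0,3): 3·0+6·3=18≤42, 5·0+6·3=18≤24, objective 27.
Maximum is 36 at (u,v)=(0,4).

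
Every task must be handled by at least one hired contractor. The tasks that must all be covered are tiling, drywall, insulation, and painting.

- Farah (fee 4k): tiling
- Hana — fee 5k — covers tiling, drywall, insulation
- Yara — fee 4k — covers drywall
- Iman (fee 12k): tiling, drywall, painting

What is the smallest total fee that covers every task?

17

Choose Hana and Iman: together they cover tiling, drywall, insulation, painting — every task.
Total fee: 5 + 12 = 17.
No cover costs less than 17.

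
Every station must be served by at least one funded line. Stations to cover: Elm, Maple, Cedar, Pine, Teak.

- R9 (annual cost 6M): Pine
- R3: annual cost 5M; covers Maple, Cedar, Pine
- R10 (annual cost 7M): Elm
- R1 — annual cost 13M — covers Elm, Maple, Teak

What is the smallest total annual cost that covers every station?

Choose R3 and R1: together they cover Elm, Maple, Cedar, Pine, Teak — every station.
Total annual cost: 5 + 13 = 18.
No cover costs less than 18.

18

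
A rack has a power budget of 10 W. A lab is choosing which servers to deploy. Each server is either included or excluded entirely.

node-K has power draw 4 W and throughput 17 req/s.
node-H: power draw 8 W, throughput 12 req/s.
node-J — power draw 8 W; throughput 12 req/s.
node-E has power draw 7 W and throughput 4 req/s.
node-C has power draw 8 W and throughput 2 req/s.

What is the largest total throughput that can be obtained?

This is an integer program with binary decision variables.
Allowing fractional choices, the relaxed optimum would be about 26.0, but servers are indivisible.
node-K: power draw 4 ≤ 10, throughput 17.
node-H: power draw 8 ≤ 10, throughput 12.
node-J: power draw 8 ≤ 10, throughput 12.
Best is node-K with total throughput 17.

17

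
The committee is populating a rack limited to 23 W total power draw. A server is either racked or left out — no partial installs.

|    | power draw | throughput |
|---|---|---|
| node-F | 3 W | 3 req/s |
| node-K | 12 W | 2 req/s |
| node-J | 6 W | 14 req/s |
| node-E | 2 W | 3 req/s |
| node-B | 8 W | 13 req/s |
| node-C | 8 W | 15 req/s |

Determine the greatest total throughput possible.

This is a 0-1 knapsack instance.
node-F + node-E + node-B + node-C: power draw 3 + 2 + 8 + 8 = 21 ≤ 23, throughput 3 + 3 + 13 + 15 = 34.
node-J + node-B + node-C: power draw 6 + 8 + 8 = 22 ≤ 23, throughput 14 + 13 + 15 = 42.
node-F + node-J + node-E + node-C: power draw 3 + 6 + 2 + 8 = 19 ≤ 23, throughput 3 + 14 + 3 + 15 = 35.
Best is node-J, node-B, and node-C with total throughput 42.

42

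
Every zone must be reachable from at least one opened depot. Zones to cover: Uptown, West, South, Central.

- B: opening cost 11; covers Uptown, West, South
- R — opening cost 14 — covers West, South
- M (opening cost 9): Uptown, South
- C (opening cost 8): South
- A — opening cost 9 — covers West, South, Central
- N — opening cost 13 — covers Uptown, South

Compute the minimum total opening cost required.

Choose M and A: together they cover Uptown, West, South, Central — every zone.
Total opening cost: 9 + 9 = 18.

18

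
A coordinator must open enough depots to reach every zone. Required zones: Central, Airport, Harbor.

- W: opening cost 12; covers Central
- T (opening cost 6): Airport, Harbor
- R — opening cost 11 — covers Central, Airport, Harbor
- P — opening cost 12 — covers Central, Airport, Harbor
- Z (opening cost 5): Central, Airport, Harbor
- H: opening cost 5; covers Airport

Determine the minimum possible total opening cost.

This is an integer covering problem.
Z alone covers Central, Airport, Harbor — every zone.
Total opening cost: 5.
No cover costs less than 5.

5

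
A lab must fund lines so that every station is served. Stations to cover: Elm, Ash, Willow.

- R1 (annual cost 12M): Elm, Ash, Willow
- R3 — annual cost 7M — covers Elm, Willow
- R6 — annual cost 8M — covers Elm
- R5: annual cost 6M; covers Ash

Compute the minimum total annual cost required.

R1 alone covers Elm, Ash, Willow — every station.
Total annual cost: 12.

12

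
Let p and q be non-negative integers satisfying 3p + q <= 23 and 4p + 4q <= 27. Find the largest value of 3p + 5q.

(p,q)=(0,6) is feasible, giving 30.
(p,q)=(1,5) is feasible, giving 28.
(p,q)=(0,5) is feasible, giving 25.
Maximum is 30 at (p,q)=(0,6).

30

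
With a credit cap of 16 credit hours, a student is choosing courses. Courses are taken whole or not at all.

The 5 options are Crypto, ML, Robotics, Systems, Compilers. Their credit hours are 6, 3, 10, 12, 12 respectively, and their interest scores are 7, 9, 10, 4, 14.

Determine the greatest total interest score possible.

23

ML + Compilers: credit hours 3 + 12 = 15 ≤ 16, interest score 9 + 14 = 23.
Crypto + Robotics: credit hours 6 + 10 = 16 ≤ 16, interest score 7 + 10 = 17.
ML + Robotics: credit hours 3 + 10 = 13 ≤ 16, interest score 9 + 10 = 19.
Best is ML and Compilers with total interest score 23.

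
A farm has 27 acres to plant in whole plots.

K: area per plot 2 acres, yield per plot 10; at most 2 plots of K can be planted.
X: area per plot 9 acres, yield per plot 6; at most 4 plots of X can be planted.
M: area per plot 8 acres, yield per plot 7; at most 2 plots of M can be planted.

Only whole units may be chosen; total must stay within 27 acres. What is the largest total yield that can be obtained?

K has the best ratio (10/2); taking only K gives at most 2×10 = 20 (stopped by the supply cap of 2).
Mixing does better — 2×K and 2×M: area 20 ≤ 27, yield 2·10 + 2·7 = 34.

34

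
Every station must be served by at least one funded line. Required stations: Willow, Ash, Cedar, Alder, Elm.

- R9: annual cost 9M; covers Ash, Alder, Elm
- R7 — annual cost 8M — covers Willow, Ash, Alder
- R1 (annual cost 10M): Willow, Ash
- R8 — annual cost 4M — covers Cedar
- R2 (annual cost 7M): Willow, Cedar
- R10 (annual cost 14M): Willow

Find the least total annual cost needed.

The greedy cost-per-new-station heuristic would pick R7, R8, and R9 for 21, but a cheaper cover exists.
Choose R9 and R2: together they cover Willow, Ash, Cedar, Alder, Elm — every station.
Total annual cost: 9 + 7 = 16.
No cover costs less than 16.

16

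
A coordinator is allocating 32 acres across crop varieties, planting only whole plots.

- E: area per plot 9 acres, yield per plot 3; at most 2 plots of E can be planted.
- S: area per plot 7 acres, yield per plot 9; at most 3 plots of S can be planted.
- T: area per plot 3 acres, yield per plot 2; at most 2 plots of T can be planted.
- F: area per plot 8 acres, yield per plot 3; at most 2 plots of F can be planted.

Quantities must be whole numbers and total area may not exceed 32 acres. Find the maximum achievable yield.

32

S has the best ratio (9/7); taking only S gives at most 3×9 = 27 (stopped by the supply cap of 3).
Mixing does better — 3×S, 1×T, and 1×F: area 32 ≤ 32, yield 3·9 + 1·2 + 1·3 = 32.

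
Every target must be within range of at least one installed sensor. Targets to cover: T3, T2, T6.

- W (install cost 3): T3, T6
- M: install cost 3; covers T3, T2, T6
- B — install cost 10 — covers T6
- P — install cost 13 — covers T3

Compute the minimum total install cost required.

M alone covers T3, T2, T6 — every target.
Total install cost: 3.
No cover costs less than 3.

3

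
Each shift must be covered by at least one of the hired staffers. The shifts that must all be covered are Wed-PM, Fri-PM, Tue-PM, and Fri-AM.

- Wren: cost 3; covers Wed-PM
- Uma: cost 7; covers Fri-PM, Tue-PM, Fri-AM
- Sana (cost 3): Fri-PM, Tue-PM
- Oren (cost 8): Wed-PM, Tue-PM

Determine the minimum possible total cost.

This is a weighted set-cover instance.
The greedy cost-per-new-shift heuristic would pick Sana, Wren, and Uma for 13, but a cheaper cover exists.
Choose Wren and Uma: together they cover Wed-PM, Fri-PM, Tue-PM, Fri-AM — every shift.
Total cost: 3 + 7 = 10.
No cover costs less than 10.

10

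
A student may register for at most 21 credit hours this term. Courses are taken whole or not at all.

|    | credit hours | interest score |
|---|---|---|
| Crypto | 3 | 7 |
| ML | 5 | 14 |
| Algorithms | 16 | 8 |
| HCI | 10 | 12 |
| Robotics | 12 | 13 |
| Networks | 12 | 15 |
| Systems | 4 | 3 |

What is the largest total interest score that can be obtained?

This is an integer program with binary decision variables.
Allowing fractional choices, the relaxed optimum would be about 37.2, but courses are indivisible.
Crypto + ML + HCI: credit hours 3 + 5 + 10 = 18 ≤ 21, interest score 7 + 14 + 12 = 33.
Crypto + ML + Networks: credit hours 3 + 5 + 12 = 20 ≤ 21, interest score 7 + 14 + 15 = 36.
Crypto + ML + Robotics: credit hours 3 + 5 + 12 = 20 ≤ 21, interest score 7 + 14 + 13 = 34.
Best is Crypto, ML, and Networks with total interest score 36.

36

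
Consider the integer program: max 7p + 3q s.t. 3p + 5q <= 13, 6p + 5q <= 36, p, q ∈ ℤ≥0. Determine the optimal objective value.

28

Relaxing integrality, the LP optimum is 30.33 at (p,q) = (4.33, 0), which is not an integer point.
(p,q)=(4,0): 3·4+5·0=12≤13, 6·4+5·0=24≤36, objective 28.
(p,q)=(3,0): 3·3+5·0=9≤13, 6·3+5·0=18≤36, objective 21.
No feasible integer point exceeds 28.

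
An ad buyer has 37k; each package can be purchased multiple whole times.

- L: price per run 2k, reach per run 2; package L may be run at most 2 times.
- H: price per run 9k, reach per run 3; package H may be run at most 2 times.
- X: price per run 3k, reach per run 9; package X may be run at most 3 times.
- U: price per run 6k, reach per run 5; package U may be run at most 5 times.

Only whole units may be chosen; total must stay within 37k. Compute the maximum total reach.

51

2×L, 3×X, and 4×U: price 37 ≤ 37, reach 2·2 + 3·9 + 4·5 = 51.
1×L, 3×X, and 4×U: price 35 ≤ 37, reach 1·2 + 3·9 + 4·5 = 49.
Best is 51.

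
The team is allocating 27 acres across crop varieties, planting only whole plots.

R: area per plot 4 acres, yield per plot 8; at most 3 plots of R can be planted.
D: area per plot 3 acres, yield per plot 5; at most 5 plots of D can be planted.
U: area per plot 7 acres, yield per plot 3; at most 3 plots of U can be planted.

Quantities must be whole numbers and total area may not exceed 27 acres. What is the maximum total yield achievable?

R has the best ratio (8/4); taking only R gives at most 3×8 = 24 (stopped by the supply cap of 3).
Mixing does better — 3×R and 5×D: area 27 ≤ 27, yield 3·8 + 5·5 = 49.

49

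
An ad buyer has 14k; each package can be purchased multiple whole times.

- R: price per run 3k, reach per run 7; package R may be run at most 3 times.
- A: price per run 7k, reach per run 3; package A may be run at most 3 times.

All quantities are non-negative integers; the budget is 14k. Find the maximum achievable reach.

Take 3×R: price 9 ≤ 14, reach 3·7 = 21.
R has the best ratio (7/3) and is taken to its limit of 3; remaining capacity is filled optimally with the others.

21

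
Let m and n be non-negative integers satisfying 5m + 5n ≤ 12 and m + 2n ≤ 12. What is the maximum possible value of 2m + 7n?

(m,n)=(0,2): 5·0+5·2=10≤12, 1·0+2·2=4≤12, objective 14.
(m,n)=(1,1): 5·1+5·1=10≤12, 1·1+2·1=3≤12, objective 9.
(m,n)=(0,1): 5·0+5·1=5≤12, 1·0+2·1=2≤12, objective 7.
The best lattice point is (0,2), giving 14.

14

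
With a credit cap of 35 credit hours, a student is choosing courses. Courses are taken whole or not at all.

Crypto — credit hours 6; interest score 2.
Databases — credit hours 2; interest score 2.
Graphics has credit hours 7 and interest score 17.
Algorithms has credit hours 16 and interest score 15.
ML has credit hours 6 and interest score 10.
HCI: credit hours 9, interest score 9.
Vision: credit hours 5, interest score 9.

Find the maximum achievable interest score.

Crypto + Databases + Graphics + ML + HCI + Vision: credit hours 6 + 2 + 7 + 6 + 9 + 5 = 35 ≤ 35, interest score 2 + 2 + 17 + 10 + 9 + 9 = 49.
Databases + Graphics + ML + HCI + Vision: credit hours 2 + 7 + 6 + 9 + 5 = 29 ≤ 35, interest score 2 + 17 + 10 + 9 + 9 = 47.
Graphics + Algorithms + ML + Vision: credit hours 7 + 16 + 6 + 5 = 34 ≤ 35, interest score 17 + 15 + 10 + 9 = 51.
Best is Graphics, Algorithms, ML, and Vision with total interest score 51.

51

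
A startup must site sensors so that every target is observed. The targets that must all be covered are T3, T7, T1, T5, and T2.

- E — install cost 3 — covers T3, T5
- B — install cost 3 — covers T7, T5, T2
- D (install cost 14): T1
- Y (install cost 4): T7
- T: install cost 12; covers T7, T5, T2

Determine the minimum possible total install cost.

20

Choose E, B, and D: together they cover T3, T7, T1, T5, T2 — every target.
Total install cost: 3 + 3 + 14 = 20.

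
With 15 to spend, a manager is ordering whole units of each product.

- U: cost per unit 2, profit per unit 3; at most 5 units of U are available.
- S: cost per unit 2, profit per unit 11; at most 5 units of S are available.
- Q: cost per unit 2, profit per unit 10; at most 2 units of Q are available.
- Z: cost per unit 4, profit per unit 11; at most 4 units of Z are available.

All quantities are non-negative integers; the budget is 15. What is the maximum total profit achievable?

Take 5×S and 2×Q: cost 14 ≤ 15, profit 5·11 + 2·10 = 75.
S has the best ratio (11/2) and is taken to its limit of 5; remaining capacity is filled optimally with the others.

75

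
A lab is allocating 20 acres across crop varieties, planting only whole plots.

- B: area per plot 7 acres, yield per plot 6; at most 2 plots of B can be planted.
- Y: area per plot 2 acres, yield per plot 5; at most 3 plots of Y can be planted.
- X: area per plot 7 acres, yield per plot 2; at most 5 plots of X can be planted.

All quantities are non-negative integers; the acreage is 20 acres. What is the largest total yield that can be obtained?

27

Take 2×B and 3×Y: area 20 ≤ 20, yield 2·6 + 3·5 = 27.
Y has the best ratio (5/2) and is taken to its limit of 3; remaining capacity is filled optimally with the others.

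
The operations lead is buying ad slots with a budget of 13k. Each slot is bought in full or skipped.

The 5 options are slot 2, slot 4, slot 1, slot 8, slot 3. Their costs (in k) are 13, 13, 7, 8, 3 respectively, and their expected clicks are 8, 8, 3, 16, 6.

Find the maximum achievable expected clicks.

22

Allowing fractional choices, the relaxed optimum would be about 23.2, but ad slots are indivisible.
slot 8: cost 8 ≤ 13, expected clicks 16.
slot 8 + slot 3: cost 8 + 3 = 11 ≤ 13, expected clicks 16 + 6 = 22.
slot 1 + slot 3: cost 7 + 3 = 10 ≤ 13, expected clicks 3 + 6 = 9.
Best is slot 8 and slot 3 with total expected clicks 22.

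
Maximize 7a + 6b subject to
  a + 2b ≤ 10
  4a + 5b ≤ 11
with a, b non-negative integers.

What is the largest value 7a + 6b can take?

(a,b)=(2,0) is feasible, giving 14.
(a,b)=(1,1) is feasible, giving 13.
(a,b)=(1,0) is feasible, giving 7.
The best lattice point is (2,0), giving 14.

14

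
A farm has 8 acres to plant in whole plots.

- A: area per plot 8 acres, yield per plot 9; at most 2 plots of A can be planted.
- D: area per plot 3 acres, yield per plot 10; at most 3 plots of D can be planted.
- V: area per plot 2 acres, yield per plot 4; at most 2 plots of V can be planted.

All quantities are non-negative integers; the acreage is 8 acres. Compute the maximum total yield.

2×D: area 6 ≤ 8, yield 2·10 = 20.
2×D and 1×V: area 8 ≤ 8, yield 2·10 + 1·4 = 24.
Best is 24.

24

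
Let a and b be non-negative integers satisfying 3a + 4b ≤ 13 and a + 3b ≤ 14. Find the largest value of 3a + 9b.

Relaxing integrality, the LP optimum is 29.25 at (a,b) = (0, 3.25), which is not an integer point.
(a,b)=(0,3): 3·0+4·3=12≤13, 1·0+3·3=9≤14, objective 27.
(a,b)=(1,2): 3·1+4·2=11≤13, 1·1+3·2=7≤14, objective 21.
(a,b)=(0,2): 3·0+4·2=8≤13, 1·0+3·2=6≤14, objective 18.
Maximum is 27 at (a,b)=(0,3).

27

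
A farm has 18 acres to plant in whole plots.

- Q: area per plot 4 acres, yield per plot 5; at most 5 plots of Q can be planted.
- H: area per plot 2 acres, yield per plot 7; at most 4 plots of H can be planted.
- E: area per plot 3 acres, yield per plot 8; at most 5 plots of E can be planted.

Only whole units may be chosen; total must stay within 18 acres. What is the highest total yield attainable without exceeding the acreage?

H has the best ratio (7/2); taking only H gives at most 4×7 = 28 (stopped by the supply cap of 4).
Mixing does better — 3×H and 4×E: area 18 ≤ 18, yield 3·7 + 4·8 = 53.

53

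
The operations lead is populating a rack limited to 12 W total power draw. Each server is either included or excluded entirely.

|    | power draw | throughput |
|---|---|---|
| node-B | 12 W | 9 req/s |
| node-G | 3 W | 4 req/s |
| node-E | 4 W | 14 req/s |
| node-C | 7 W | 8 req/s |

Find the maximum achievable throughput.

22

Allowing fractional choices, the relaxed optimum would be about 23.7, but servers are indivisible.
node-E + node-C: power draw 4 + 7 = 11 ≤ 12, throughput 14 + 8 = 22.
node-G + node-E: power draw 3 + 4 = 7 ≤ 12, throughput 4 + 14 = 18.
node-E: power draw 4 ≤ 12, throughput 14.
Best is node-E and node-C with total throughput 22.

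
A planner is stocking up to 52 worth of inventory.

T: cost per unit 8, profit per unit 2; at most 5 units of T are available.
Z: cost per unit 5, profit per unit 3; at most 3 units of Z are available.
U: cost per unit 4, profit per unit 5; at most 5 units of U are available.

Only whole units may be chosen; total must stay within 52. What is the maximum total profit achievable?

38

This is a bounded integer knapsack.
Take 2×T, 3×Z, and 5×U: cost 51 ≤ 52, profit 2·2 + 3·3 + 5·5 = 38.
U has the best ratio (5/4) and is taken to its limit of 5; remaining capacity is filled optimally with the others.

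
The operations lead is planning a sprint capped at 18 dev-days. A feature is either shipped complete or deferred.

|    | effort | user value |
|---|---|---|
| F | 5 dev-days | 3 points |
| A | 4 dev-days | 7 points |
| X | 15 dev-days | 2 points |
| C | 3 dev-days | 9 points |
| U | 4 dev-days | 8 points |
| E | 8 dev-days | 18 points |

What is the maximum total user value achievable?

Allowing fractional choices, the relaxed optimum would be about 40.2, but features are indivisible.
C + U + E: effort 3 + 4 + 8 = 15 ≤ 18, user value 9 + 8 + 18 = 35.
A + C + E: effort 4 + 3 + 8 = 15 ≤ 18, user value 7 + 9 + 18 = 34.
Best is C, U, and E with total user value 35.

35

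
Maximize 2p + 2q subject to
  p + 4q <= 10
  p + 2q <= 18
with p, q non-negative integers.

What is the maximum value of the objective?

20

(p,q)=(10,0): 1·10+4·0=10≤10, 1·10+2·0=10≤18, objective 20.
(p,q)=(9,0): 1·9+4·0=9≤10, 1·9+2·0=9≤18, objective 18.
No feasible integer point exceeds 20.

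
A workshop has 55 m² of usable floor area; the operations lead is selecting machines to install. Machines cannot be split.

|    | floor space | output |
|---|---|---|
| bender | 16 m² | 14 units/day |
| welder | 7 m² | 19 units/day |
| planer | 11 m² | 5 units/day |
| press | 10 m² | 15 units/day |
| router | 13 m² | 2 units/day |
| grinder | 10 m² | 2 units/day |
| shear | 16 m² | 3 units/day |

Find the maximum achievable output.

55

This is a 0-1 knapsack instance.
bender + welder + planer + press: floor space 16 + 7 + 11 + 10 = 44 ≤ 55, output 14 + 19 + 5 + 15 = 53.
bender + welder + planer + press + grinder: floor space 16 + 7 + 11 + 10 + 10 = 54 ≤ 55, output 14 + 19 + 5 + 15 + 2 = 55.
bender + welder + press + shear: floor space 16 + 7 + 10 + 16 = 49 ≤ 55, output 14 + 19 + 15 + 3 = 51.
Best is bender, welder, planer, press, and grinder with total output 55.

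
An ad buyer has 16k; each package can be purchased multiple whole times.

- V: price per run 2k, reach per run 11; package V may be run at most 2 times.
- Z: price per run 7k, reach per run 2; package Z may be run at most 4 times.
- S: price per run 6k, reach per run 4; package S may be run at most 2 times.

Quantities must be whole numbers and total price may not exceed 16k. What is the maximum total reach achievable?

30

2×V and 1×S: price 10 ≤ 16, reach 2·11 + 1·4 = 26.
2×V and 2×S: price 16 ≤ 16, reach 2·11 + 2·4 = 30.
Best is 30.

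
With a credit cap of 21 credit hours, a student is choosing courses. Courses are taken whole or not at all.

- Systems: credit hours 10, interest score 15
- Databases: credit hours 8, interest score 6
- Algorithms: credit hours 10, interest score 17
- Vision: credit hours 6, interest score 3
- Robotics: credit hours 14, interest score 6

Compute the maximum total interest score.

Allowing fractional choices, the relaxed optimum would be about 32.8, but courses are indivisible.
Databases + Algorithms: credit hours 8 + 10 = 18 ≤ 21, interest score 6 + 17 = 23.
Systems + Algorithms: credit hours 10 + 10 = 20 ≤ 21, interest score 15 + 17 = 32.
Best is Systems and Algorithms with total interest score 32.

32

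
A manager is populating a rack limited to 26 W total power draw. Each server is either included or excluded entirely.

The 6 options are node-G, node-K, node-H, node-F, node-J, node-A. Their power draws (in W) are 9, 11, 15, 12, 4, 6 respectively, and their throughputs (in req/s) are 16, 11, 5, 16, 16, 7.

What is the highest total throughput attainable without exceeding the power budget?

Take node-G, node-F, and node-J: power draw 9 + 12 + 4 = 25 ≤ 26, throughput 16 + 16 + 16 = 48.
No other feasible combination does better.

48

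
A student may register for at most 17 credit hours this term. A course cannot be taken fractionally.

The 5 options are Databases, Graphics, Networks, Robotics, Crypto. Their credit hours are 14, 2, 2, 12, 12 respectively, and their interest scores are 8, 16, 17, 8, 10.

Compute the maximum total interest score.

43

Take Graphics, Networks, and Crypto: credit hours 2 + 2 + 12 = 16 ≤ 17, interest score 16 + 17 + 10 = 43.
No other feasible combination does better.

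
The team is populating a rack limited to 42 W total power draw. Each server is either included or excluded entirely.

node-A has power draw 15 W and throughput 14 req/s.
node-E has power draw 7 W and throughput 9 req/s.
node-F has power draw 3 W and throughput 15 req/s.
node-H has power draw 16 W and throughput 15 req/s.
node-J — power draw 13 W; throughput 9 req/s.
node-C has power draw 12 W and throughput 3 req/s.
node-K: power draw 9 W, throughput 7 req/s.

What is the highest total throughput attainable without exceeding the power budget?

53

Treat it as a binary knapsack problem.
Take node-A, node-E, node-F, and node-H: power draw 15 + 7 + 3 + 16 = 41 ≤ 42, throughput 14 + 9 + 15 + 15 = 53.
No other feasible combination does better.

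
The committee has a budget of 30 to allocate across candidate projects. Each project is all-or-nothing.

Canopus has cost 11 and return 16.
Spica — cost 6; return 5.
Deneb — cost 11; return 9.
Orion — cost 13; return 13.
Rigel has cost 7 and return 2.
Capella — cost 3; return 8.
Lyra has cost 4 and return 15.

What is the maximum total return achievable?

48

Allowing fractional choices, the relaxed optimum would be about 51.0, but projects are indivisible.
Canopus + Deneb + Capella + Lyra: cost 11 + 11 + 3 + 4 = 29 ≤ 30, return 16 + 9 + 8 + 15 = 48.
Canopus + Spica + Capella + Lyra: cost 11 + 6 + 3 + 4 = 24 ≤ 30, return 16 + 5 + 8 + 15 = 44.
Best is Canopus, Deneb, Capella, and Lyra with total return 48.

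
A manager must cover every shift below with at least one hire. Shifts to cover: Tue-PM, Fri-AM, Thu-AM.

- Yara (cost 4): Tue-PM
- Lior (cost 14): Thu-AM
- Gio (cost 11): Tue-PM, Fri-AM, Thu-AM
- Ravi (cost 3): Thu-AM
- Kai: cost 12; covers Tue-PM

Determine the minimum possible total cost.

11

Gio alone covers Tue-PM, Fri-AM, Thu-AM — every shift.
Total cost: 11.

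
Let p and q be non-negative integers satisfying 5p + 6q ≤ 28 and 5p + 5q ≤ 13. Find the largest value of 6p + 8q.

16

(p,q)=(0,2) is feasible, giving 16.
(p,q)=(1,1) is feasible, giving 14.
No feasible integer point exceeds 16.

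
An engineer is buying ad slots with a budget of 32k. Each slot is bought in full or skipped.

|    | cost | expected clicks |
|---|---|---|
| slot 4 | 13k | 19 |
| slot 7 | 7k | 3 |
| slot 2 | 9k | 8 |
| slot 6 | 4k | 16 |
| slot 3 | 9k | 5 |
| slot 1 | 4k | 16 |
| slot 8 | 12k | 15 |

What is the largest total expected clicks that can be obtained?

This is an integer program with binary decision variables.
slot 4 + slot 6 + slot 3 + slot 1: cost 13 + 4 + 9 + 4 = 30 ≤ 32, expected clicks 19 + 16 + 5 + 16 = 56.
slot 4 + slot 2 + slot 6 + slot 1: cost 13 + 9 + 4 + 4 = 30 ≤ 32, expected clicks 19 + 8 + 16 + 16 = 59.
slot 2 + slot 6 + slot 1 + slot 8: cost 9 + 4 + 4 + 12 = 29 ≤ 32, expected clicks 8 + 16 + 16 + 15 = 55.
Best is slot 4, slot 2, slot 6, and slot 1 with total expected clicks 59.

59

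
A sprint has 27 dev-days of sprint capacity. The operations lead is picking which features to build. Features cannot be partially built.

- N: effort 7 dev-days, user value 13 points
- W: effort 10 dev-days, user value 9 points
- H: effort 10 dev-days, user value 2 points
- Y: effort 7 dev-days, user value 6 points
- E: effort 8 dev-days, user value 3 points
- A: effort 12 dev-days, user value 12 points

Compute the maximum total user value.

Take N, Y, and A: effort 7 + 7 + 12 = 26 ≤ 27, user value 13 + 6 + 12 = 31.
No other feasible combination does better.

31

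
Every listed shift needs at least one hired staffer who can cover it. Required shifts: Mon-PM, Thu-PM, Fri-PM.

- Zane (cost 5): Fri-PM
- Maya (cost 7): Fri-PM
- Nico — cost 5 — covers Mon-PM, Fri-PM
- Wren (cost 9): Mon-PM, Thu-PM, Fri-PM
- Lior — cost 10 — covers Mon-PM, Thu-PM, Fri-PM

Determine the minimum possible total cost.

9

Wren alone covers Mon-PM, Thu-PM, Fri-PM — every shift.
Total cost: 9.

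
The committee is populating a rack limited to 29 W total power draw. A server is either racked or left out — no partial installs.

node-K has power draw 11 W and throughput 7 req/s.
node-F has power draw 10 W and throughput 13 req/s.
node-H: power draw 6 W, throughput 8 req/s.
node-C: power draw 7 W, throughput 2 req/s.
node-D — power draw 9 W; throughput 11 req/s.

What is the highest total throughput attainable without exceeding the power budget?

node-K + node-H + node-D: power draw 11 + 6 + 9 = 26 ≤ 29, throughput 7 + 8 + 11 = 26.
node-K + node-F + node-H: power draw 11 + 10 + 6 = 27 ≤ 29, throughput 7 + 13 + 8 = 28.
node-F + node-H + node-D: power draw 10 + 6 + 9 = 25 ≤ 29, throughput 13 + 8 + 11 = 32.
Best is node-F, node-H, and node-D with total throughput 32.

32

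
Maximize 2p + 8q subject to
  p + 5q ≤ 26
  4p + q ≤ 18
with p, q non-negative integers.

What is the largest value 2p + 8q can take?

42

The continuous relaxation peaks at (3.37, 4.53) with value 42.95; rounding to a feasible lattice point costs some objective.
(p,q)=(1,5): 1·1+5·5=26≤26, 4·1+1·5=9≤18, objective 42.
(p,q)=(0,5): 1·0+5·5=25≤26, 4·0+1·5=5≤18, objective 40.
The best lattice point is (1,5), giving 42.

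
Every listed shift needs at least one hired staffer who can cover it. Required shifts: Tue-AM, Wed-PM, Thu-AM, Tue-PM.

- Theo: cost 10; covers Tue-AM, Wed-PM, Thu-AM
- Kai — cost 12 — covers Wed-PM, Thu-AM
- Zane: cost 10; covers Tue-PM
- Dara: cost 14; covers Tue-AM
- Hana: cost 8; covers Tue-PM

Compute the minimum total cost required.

18

Choose Theo and Hana: together they cover Tue-AM, Wed-PM, Thu-AM, Tue-PM — every shift.
Total cost: 10 + 8 = 18.
No cover costs less than 18.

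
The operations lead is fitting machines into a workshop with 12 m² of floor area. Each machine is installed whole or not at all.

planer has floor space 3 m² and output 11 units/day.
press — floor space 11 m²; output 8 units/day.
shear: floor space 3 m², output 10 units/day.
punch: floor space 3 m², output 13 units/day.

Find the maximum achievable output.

Allowing fractional choices, the relaxed optimum would be about 36.2, but machines are indivisible.
planer + punch: floor space 3 + 3 = 6 ≤ 12, output 11 + 13 = 24.
planer + shear + punch: floor space 3 + 3 + 3 = 9 ≤ 12, output 11 + 10 + 13 = 34.
Best is planer, shear, and punch with total output 34.

34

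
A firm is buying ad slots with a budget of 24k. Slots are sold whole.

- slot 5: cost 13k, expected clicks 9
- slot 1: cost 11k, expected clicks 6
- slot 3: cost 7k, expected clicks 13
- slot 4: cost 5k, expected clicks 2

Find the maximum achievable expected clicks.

22

This is an integer program with binary decision variables.
Take slot 5 and slot 3: cost 13 + 7 = 20 ≤ 24, expected clicks 9 + 13 = 22.
No other feasible combination does better.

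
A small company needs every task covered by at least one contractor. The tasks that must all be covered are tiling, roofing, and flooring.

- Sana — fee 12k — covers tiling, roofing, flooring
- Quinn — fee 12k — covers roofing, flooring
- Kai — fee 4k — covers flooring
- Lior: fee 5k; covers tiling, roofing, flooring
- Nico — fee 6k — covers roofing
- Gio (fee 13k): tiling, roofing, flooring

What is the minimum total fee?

Lior alone covers tiling, roofing, flooring — every task.
Total fee: 5.
No cover costs less than 5.

5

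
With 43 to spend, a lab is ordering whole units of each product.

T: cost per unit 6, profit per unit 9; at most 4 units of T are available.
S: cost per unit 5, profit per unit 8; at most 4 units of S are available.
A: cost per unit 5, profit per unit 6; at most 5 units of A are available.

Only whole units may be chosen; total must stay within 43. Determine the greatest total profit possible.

This is a bounded integer knapsack.
3×T, 3×S, and 2×A: cost 43 ≤ 43, profit 3·9 + 3·8 + 2·6 = 63.
3×T, 4×S, and 1×A: cost 43 ≤ 43, profit 3·9 + 4·8 + 1·6 = 65.
Best is 65.

65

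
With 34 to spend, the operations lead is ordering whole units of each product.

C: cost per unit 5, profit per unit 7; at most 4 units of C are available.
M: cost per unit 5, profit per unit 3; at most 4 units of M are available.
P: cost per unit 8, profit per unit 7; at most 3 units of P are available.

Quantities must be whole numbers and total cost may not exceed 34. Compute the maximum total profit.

4×C, 1×M, and 1×P: cost 33 ≤ 34, profit 4·7 + 1·3 + 1·7 = 38.
2×C and 3×P: cost 34 ≤ 34, profit 2·7 + 3·7 = 35.
Best is 38.

38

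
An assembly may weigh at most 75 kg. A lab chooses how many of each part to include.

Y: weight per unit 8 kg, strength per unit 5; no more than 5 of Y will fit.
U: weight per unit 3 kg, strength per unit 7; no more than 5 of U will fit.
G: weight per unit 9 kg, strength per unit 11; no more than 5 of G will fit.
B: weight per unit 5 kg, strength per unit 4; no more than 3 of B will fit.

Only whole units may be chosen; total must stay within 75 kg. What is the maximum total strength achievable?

102

U has the best ratio (7/3); taking only U gives at most 5×7 = 35 (stopped by the supply cap of 5).
Mixing does better — 5×U, 5×G, and 3×B: weight 75 ≤ 75, strength 5·7 + 5·11 + 3·4 = 102.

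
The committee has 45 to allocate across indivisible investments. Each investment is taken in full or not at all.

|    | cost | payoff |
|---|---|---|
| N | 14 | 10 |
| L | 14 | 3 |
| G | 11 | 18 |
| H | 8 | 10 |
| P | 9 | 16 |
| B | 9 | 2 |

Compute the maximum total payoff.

Allowing fractional choices, the relaxed optimum would be about 54.7, but investments are indivisible.
L + G + H + P: cost 14 + 11 + 8 + 9 = 42 ≤ 45, payoff 3 + 18 + 10 + 16 = 47.
N + G + H + P: cost 14 + 11 + 8 + 9 = 42 ≤ 45, payoff 10 + 18 + 10 + 16 = 54.
G + H + P + B: cost 11 + 8 + 9 + 9 = 37 ≤ 45, payoff 18 + 10 + 16 + 2 = 46.
Best is N, G, H, and P with total payoff 54.

54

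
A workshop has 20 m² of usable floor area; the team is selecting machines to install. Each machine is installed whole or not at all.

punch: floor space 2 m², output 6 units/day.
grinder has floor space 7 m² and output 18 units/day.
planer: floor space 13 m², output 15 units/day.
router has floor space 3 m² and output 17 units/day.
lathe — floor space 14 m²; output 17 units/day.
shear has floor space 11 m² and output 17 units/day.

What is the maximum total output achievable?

punch + grinder + shear: floor space 2 + 7 + 11 = 20 ≤ 20, output 6 + 18 + 17 = 41.
punch + grinder + router: floor space 2 + 7 + 3 = 12 ≤ 20, output 6 + 18 + 17 = 41.
The maximum output is 41; one optimal choice is punch, grinder, and router.

41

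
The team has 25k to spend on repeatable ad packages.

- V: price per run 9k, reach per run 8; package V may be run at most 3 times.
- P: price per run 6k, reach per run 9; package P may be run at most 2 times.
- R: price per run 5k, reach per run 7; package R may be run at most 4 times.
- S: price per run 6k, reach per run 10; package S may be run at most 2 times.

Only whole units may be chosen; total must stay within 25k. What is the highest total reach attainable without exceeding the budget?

38

Take 2×P and 2×S: price 24 ≤ 25, reach 2·9 + 2·10 = 38.
S has the best ratio (10/6) and is taken to its limit of 2; remaining capacity is filled optimally with the others.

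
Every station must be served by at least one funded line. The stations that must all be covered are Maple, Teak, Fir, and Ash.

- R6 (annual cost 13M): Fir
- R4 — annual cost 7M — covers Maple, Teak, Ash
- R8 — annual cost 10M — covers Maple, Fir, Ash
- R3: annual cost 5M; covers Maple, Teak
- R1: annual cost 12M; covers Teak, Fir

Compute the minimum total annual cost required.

This is an integer covering problem.
The greedy cost-per-new-station heuristic would pick R4 and R8 for 17, but a cheaper cover exists.
Choose R8 and R3: together they cover Maple, Teak, Fir, Ash — every station.
Total annual cost: 10 + 5 = 15.
No cover costs less than 15.

15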